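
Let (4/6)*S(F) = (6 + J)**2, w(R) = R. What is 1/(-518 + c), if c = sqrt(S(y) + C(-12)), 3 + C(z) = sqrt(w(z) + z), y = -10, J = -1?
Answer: 2/(-1036 + sqrt(2)*sqrt(69 + 4*I*sqrt(6))) ≈ -0.0019527 - 1.5862e-6*I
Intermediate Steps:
S(F) = 75/2 (S(F) = 3*(6 - 1)**2/2 = (3/2)*5**2 = (3/2)*25 = 75/2)
C(z) = -3 + sqrt(2)*sqrt(z) (C(z) = -3 + sqrt(z + z) = -3 + sqrt(2*z) = -3 + sqrt(2)*sqrt(z))
c = sqrt(69/2 + 2*I*sqrt(6)) (c = sqrt(75/2 + (-3 + sqrt(2)*sqrt(-12))) = sqrt(75/2 + (-3 + sqrt(2)*(2*I*sqrt(3)))) = sqrt(75/2 + (-3 + 2*I*sqrt(6))) = sqrt(69/2 + 2*I*sqrt(6)) ≈ 5.8884 + 0.41599*I)
1/(-518 + c) = 1/(-518 + sqrt(138 + 8*I*sqrt(6))/2)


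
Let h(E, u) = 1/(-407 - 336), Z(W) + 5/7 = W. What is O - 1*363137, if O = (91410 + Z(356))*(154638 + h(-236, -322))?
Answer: 10543197484892/743 ≈ 1.4190e+10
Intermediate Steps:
Z(W) = -5/7 + W
h(E, u) = -1/743 (h(E, u) = 1/(-743) = -1/743)
O = 10543467295683/743 (O = (91410 + (-5/7 + 356))*(154638 - 1/743) = (91410 + 2487/7)*(114896033/743) = (642357/7)*(114896033/743) = 10543467295683/743 ≈ 1.4190e+10)
O - 1*363137 = 10543467295683/743 - 1*363137 = 10543467295683/743 - 363137 = 10543197484892/743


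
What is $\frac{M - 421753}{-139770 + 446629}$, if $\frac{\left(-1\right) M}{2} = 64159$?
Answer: $- \frac{550071}{306859} \approx -1.7926$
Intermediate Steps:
$M = -128318$ ($M = \left(-2\right) 64159 = -128318$)
$\frac{M - 421753}{-139770 + 446629} = \frac{-128318 - 421753}{-139770 + 446629} = - \frac{550071}{306859}$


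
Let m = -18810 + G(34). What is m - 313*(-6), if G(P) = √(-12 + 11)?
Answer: -16932 + I ≈ -16932.0 + 1.0*I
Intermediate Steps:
G(P) = I (G(P) = √(-1) = I)
m = -18810 + I ≈ -18810.0 + 1.0*I
m - 313*(-6) = (-18810 + I) - 313*(-6) = (-18810 + I) + 1878 = -16932 + I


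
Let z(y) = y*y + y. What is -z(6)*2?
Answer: -84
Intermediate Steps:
z(y) = y + y**2 (z(y) = y**2 + y = y + y**2)
-z(6)*2 = -6*(1 + 6)*2 = -6*7*2 = -1*42*2 = -42*2 = -84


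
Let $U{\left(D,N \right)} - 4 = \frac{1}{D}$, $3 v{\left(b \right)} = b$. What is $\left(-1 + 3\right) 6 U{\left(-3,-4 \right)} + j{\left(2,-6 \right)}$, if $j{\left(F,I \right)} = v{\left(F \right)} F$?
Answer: $\frac{136}{3} \approx 45.333$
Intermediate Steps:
$v{\left(b \right)} = \frac{b}{3}$
$U{\left(D,N \right)} = 4 + \frac{1}{D}$
$j{\left(F,I \right)} = \frac{F^{2}}{3}$ ($j{\left(F,I \right)} = \frac{F}{3} F = \frac{F^{2}}{3}$)
$\left(-1 + 3\right) 6 U{\left(-3,-4 \right)} + j{\left(2,-6 \right)} = \left(-1 + 3\right) 6 \left(4 + \frac{1}{-3}\right) + \frac{2^{2}}{3} = 2 \cdot 6 \left(4 - \frac{1}{3}\right) + \frac{1}{3} \cdot 4 = 12 \cdot \frac{11}{3} + \frac{4}{3} = 44 + \frac{4}{3} = \frac{136}{3}$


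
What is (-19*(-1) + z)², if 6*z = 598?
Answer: 126736/9 ≈ 14082.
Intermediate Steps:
z = 299/3 (z = (⅙)*598 = 299/3 ≈ 99.667)
(-19*(-1) + z)² = (-19*(-1) + 299/3)² = (19 + 299/3)² = (356/3)² = 126736/9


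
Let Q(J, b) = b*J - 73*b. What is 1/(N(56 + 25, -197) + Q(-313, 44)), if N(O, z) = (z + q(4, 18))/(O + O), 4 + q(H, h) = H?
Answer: -162/2751605 ≈ -5.8875e-5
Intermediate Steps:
q(H, h) = -4 + H
Q(J, b) = -73*b + J*b (Q(J, b) = J*b - 73*b = -73*b + J*b)
N(O, z) = z/(2*O) (N(O, z) = (z + (-4 + 4))/(O + O) = (z + 0)/((2*O)) = z*(1/(2*O)) = z/(2*O))
1/(N(56 + 25, -197) + Q(-313, 44)) = 1/((1/2)*(-197)/(56 + 25) + 44*(-73 - 313)) = 1/((1/2)*(-197)/81 + 44*(-386)) = 1/((1/2)*(-197)*(1/81) - 16984) = 1/(-197/162 - 16984) = 1/(-2751605/162) = -162/2751605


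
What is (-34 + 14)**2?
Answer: 400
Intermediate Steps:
(-34 + 14)**2 = (-20)**2 = 400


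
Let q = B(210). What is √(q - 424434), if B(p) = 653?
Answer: I*√423781 ≈ 650.98*I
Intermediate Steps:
q = 653
√(q - 424434) = √(653 - 424434) = √(-423781) = I*√423781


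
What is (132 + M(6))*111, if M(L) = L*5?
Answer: 17982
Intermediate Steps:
M(L) = 5*L
(132 + M(6))*111 = (132 + 5*6)*111 = (132 + 30)*111 = 162*111 = 17982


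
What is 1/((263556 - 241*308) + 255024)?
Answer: 1/444352 ≈ 2.2505e-6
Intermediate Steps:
1/((263556 - 241*308) + 255024) = 1/((263556 - 1*74228) + 255024) = 1/((263556 - 74228) + 255024) = 1/(189328 + 255024) = 1/444352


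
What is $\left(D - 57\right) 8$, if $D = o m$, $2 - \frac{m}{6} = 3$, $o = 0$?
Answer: $-456$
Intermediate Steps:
$m = -6$ ($m = 12 - 18 = -6$)
$D = 0$ ($D = 0 \left(-6\right) = 0$)
$\left(D - 57\right) 8 = \left(0 - 57\right) 8 = \left(-57\right) 8 = -456$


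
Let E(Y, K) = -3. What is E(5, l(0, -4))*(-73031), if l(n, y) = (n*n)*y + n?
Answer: 219093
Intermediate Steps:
l(n, y) = n + y*n**2 (l(n, y) = n**2*y + n = y*n**2 + n = n + y*n**2)
E(5, l(0, -4))*(-73031) = -3*(-73031) = 219093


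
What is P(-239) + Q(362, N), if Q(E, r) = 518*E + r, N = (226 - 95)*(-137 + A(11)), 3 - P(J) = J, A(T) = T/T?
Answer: 169942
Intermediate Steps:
A(T) = 1
P(J) = 3 - J
N = -17816 (N = (226 - 95)*(-137 + 1) = 131*(-136) = -17816)
Q(E, r) = r + 518*E
P(-239) + Q(362, N) = (3 - 1*(-239)) + (-17816 + 518*362) = (3 + 239) + (-17816 + 187516) = 242 + 169700 = 169942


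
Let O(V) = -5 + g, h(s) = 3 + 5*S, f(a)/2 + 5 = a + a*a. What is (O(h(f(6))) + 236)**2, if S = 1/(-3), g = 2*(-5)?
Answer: 48841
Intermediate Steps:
g = -10
f(a) = -10 + 2*a + 2*a**2 (f(a) = -10 + 2*(a + a*a) = -10 + 2*(a + a**2) = -10 + (2*a + 2*a**2) = -10 + 2*a + 2*a**2)
S = -1/3 ≈ -0.33333
h(s) = 4/3 (h(s) = 3 + 5*(-1/3) = 3 - 5/3 = 4/3)
O(V) = -15 (O(V) = -5 - 10 = -15)
(O(h(f(6))) + 236)**2 = (-15 + 236)**2 = 221**2 = 48841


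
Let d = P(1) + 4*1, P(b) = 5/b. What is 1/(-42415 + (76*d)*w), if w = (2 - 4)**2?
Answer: -1/39679 ≈ -2.5202e-5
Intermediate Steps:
d = 9 (d = 5/1 + 4*1 = 5*1 + 4 = 5 + 4 = 9)
w = 4 (w = (-2)**2 = 4)
1/(-42415 + (76*d)*w) = 1/(-42415 + (76*9)*4) = 1/(-42415 + 684*4) = 1/(-42415 + 2736) = 1/(-39679) = -1/39679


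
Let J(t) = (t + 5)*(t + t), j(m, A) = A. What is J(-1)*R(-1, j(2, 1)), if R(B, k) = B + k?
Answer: 0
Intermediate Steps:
J(t) = 2*t*(5 + t) (J(t) = (5 + t)*(2*t) = 2*t*(5 + t))
J(-1)*R(-1, j(2, 1)) = (2*(-1)*(5 - 1))*(-1 + 1) = (2*(-1)*4)*0 = -8*0 = 0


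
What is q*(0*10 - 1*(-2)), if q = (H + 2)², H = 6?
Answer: 128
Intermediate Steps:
q = 64 (q = (6 + 2)² = 8² = 64)
q*(0*10 - 1*(-2)) = 64*(0*10 - 1*(-2)) = 64*(0 + 2) = 64*2 = 128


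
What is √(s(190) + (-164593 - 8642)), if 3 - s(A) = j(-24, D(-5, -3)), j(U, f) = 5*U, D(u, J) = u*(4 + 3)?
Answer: 2*I*√43278 ≈ 416.07*I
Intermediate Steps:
D(u, J) = 7*u (D(u, J) = u*7 = 7*u)
s(A) = 123 (s(A) = 3 - 5*(-24) = 3 - 1*(-120) = 3 + 120 = 123)
√(s(190) + (-164593 - 8642)) = √(123 + (-164593 - 8642)) = √(123 - 173235) = √(-173112) = 2*I*√43278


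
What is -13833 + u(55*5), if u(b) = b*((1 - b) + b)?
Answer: -13558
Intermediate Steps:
u(b) = b (u(b) = b*1 = b)
-13833 + u(55*5) = -13833 + 55*5 = -13833 + 275 = -13558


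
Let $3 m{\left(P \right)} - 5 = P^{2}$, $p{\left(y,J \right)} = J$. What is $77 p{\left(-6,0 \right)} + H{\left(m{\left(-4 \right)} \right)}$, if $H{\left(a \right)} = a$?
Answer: $7$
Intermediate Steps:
$m{\left(P \right)} = \frac{5}{3} + \frac{P^{2}}{3}$
$77 p{\left(-6,0 \right)} + H{\left(m{\left(-4 \right)} \right)} = 77 \cdot 0 + \left(\frac{5}{3} + \frac{\left(-4\right)^{2}}{3}\right) = 0 + \left(\frac{5}{3} + \frac{1}{3} \cdot 16\right) = 0 + \left(\frac{5}{3} + \frac{16}{3}\right) = 0 + 7 = 7$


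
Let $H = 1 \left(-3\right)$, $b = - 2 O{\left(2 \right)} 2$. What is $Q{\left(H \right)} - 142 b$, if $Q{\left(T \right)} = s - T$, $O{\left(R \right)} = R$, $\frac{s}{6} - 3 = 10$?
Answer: $1217$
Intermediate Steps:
$s = 78$ ($s = 18 + 6 \cdot 10 = 18 + 60 = 78$)
$b = -8$ ($b = \left(-2\right) 2 \cdot 2 = \left(-4\right) 2 = -8$)
$H = -3$
$Q{\left(T \right)} = 78 - T$
$Q{\left(H \right)} - 142 b = \left(78 - -3\right) - -1136 = \left(78 + 3\right) + 1136 = 81 + 1136 = 1217$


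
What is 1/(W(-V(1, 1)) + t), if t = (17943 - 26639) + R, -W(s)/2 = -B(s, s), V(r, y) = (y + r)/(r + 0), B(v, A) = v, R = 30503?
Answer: 1/21803 ≈ 4.5865e-5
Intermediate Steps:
V(r, y) = (r + y)/r
W(s) = 2*s (W(s) = -(-2)*s = 2*s)
t = 21807 (t = (17943 - 26639) + 30503 = -8696 + 30503 = 21807)
1/(W(-V(1, 1)) + t) = 1/(2*(-(1 + 1)/1) + 21807) = 1/(2*(-2) + 21807) = 1/(-4 + 21807) = 1/21803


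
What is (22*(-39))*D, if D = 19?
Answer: -16302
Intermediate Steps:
(22*(-39))*D = (22*(-39))*19 = -858*19 = -16302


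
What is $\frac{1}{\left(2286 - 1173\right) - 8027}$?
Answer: $- \frac{1}{6914} \approx -0.00014463$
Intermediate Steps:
$\frac{1}{\left(2286 - 1173\right) - 8027} = \frac{1}{1113 - 8027} = \frac{1}{-6914} = - \frac{1}{6914}$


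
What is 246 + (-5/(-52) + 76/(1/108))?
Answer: 439613/52 ≈ 8454.1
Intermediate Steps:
246 + (-5/(-52) + 76/(1/108)) = 246 + (-5*(-1/52) + 76/(1/108)) = 246 + (5/52 + 76*108) = 246 + (5/52 + 8208) = 246 + 426821/52 = 439613/52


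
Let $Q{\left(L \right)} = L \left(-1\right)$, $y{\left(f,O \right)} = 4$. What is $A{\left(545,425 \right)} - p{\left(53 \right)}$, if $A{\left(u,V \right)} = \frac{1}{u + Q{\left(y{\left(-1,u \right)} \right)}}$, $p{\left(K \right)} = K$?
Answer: $- \frac{28672}{541} \approx -52.998$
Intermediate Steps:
$Q{\left(L \right)} = - L$
$A{\left(u,V \right)} = \frac{1}{-4 + u}$ ($A{\left(u,V \right)} = \frac{1}{u - 4} = \frac{1}{-4 + u}$)
$A{\left(545,425 \right)} - p{\left(53 \right)} = \frac{1}{-4 + 545} - 53 = \frac{1}{541} - 53 = - \frac{28672}{541}$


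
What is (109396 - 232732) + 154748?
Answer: 31412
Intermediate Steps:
(109396 - 232732) + 154748 = -123336 + 154748 = 31412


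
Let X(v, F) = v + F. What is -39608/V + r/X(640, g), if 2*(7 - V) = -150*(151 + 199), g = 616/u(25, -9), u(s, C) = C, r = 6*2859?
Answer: 1924984825/67533004 ≈ 28.504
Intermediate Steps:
r = 17154
g = -616/9 (g = 616/(-9) = 616*(-⅑) = -616/9 ≈ -68.444)
X(v, F) = F + v
V = 26257 (V = 7 - (-75)*(151 + 199) = 7 - (-75)*350 = 7 - ½*(-52500) = 7 + 26250 = 26257)
-39608/V + r/X(640, g) = -39608/26257 + 17154/(-616/9 + 640) = -39608*1/26257 + 17154/(5144/9) = -39608/26257 + 17154*(9/5144) = -39608/26257 + 77193/2572 = 1924984825/67533004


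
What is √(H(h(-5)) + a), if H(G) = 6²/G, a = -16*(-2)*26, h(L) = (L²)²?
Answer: 2*√130009/25 ≈ 28.845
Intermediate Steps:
h(L) = L⁴
a = 832 (a = 32*26 = 832)
H(G) = 36/G
√(H(h(-5)) + a) = √(36/((-5)⁴) + 832) = √(36/625 + 832) = √(520036/625) = 2*√130009/25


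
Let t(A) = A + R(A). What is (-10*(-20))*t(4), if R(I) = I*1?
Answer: 1600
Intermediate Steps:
R(I) = I
t(A) = 2*A (t(A) = A + A = 2*A)
(-10*(-20))*t(4) = (-10*(-20))*(2*4) = 200*8 = 1600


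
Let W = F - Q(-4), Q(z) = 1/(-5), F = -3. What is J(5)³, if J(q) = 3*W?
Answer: -74088/125 ≈ -592.70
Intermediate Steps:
Q(z) = -⅕ (Q(z) = 1*(-⅕) = -⅕)
W = -14/5 (W = -3 - 1*(-⅕) = -3 + ⅕ = -14/5 ≈ -2.8000)
J(q) = -42/5 (J(q) = 3*(-14/5) = -42/5)
J(5)³ = (-42/5)³ = -74088/125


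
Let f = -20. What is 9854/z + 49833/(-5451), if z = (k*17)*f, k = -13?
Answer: -2135227/308890 ≈ -6.9126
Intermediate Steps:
z = 4420 (z = -13*17*(-20) = -221*(-20) = 4420)
9854/z + 49833/(-5451) = 9854/4420 + 49833/(-5451) = 9854*(1/4420) + 49833*(-1/5451) = 379/170 - 16611/1817 = -2135227/308890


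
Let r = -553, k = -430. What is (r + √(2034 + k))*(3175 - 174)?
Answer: -1659553 + 6002*√401 ≈ -1.5394e+6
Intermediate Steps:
(r + √(2034 + k))*(3175 - 174) = (-553 + √(2034 - 430))*(3175 - 174) = (-553 + √1604)*3001 = (-553 + 2*√401)*3001 = -1659553 + 6002*√401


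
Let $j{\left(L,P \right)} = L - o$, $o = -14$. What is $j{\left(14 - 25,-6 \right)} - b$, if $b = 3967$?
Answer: $-3964$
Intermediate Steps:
$j{\left(L,P \right)} = 14 + L$ ($j{\left(L,P \right)} = L - -14 = L + 14 = 14 + L$)
$j{\left(14 - 25,-6 \right)} - b = \left(14 + \left(14 - 25\right)\right) - 3967 = \left(14 - 11\right) - 3967 = 3 - 3967 = -3964$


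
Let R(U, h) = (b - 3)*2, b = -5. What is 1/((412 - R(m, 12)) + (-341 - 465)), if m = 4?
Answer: -1/378 ≈ -0.0026455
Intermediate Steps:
R(U, h) = -16 (R(U, h) = (-5 - 3)*2 = -8*2 = -16)
1/((412 - R(m, 12)) + (-341 - 465)) = 1/((412 - 1*(-16)) + (-341 - 465)) = 1/((412 + 16) - 806) = 1/(428 - 806) = 1/(-378) = -1/378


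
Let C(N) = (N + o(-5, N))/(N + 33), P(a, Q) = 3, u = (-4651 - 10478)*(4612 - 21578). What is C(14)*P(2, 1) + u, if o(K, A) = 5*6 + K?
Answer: 12063894975/47 ≈ 2.5668e+8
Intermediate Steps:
u = 256678614 (u = -15129*(-16966) = 256678614)
o(K, A) = 30 + K
C(N) = (25 + N)/(33 + N) (C(N) = (N + (30 - 5))/(N + 33) = (N + 25)/(33 + N) = (25 + N)/(33 + N))
C(14)*P(2, 1) + u = ((25 + 14)/(33 + 14))*3 + 256678614 = (39/47)*3 + 256678614 = 117/47 + 256678614 = 12063894975/47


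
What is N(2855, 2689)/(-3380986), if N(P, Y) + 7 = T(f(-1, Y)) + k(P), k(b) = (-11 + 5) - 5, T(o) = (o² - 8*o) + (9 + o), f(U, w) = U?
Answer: 1/3380986 ≈ 2.9577e-7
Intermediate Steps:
T(o) = 9 + o² - 7*o
k(b) = -11 (k(b) = -6 - 5 = -11)
N(P, Y) = -1 (N(P, Y) = -7 + ((9 + (-1)² - 7*(-1)) - 11) = -7 + ((9 + 1 + 7) - 11) = -7 + (17 - 11) = -7 + 6 = -1)
N(2855, 2689)/(-3380986) = -1/(-3380986) = -1*(-1/3380986) = 1/3380986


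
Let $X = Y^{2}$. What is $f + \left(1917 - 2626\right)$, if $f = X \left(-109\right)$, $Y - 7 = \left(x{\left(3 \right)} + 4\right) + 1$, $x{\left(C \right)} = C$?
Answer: $-25234$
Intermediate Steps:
$Y = 15$ ($Y = 7 + \left(\left(3 + 4\right) + 1\right) = 7 + \left(7 + 1\right) = 7 + 8 = 15$)
$X = 225$ ($X = 15^{2} = 225$)
$f = -24525$ ($f = 225 \left(-109\right) = -24525$)
$f + \left(1917 - 2626\right) = -24525 + \left(1917 - 2626\right) = -24525 - 709 = -25234$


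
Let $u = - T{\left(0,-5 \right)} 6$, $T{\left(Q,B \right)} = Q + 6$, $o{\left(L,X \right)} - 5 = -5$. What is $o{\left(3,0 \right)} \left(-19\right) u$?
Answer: $0$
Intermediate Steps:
$o{\left(L,X \right)} = 0$ ($o{\left(L,X \right)} = 5 - 5 = 0$)
$T{\left(Q,B \right)} = 6 + Q$
$u = -36$ ($u = - (6 + 0) 6 = \left(-1\right) 6 \cdot 6 = \left(-6\right) 6 = -36$)
$o{\left(3,0 \right)} \left(-19\right) u = 0 \left(-19\right) \left(-36\right) = 0 \left(-36\right) = 0$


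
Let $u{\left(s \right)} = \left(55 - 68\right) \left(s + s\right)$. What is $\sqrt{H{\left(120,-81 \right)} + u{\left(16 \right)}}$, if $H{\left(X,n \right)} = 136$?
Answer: $2 i \sqrt{70} \approx 16.733 i$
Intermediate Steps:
$u{\left(s \right)} = - 26 s$ ($u{\left(s \right)} = - 13 \cdot 2 s = - 26 s$)
$\sqrt{H{\left(120,-81 \right)} + u{\left(16 \right)}} = \sqrt{136 - 416} = \sqrt{-280} = 2 i \sqrt{70}$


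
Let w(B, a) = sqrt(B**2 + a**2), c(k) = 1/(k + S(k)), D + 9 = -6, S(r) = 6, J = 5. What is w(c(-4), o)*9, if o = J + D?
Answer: 9*sqrt(401)/2 ≈ 90.112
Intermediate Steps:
D = -15 (D = -9 - 6 = -15)
o = -10 (o = 5 - 15 = -10)
c(k) = 1/(6 + k) (c(k) = 1/(k + 6) = 1/(6 + k))
w(c(-4), o)*9 = sqrt((1/(6 - 4))**2 + (-10)**2)*9 = sqrt((1/2)**2 + 100)*9 = sqrt(1/4 + 100)*9 = sqrt(401/4)*9 = (sqrt(401)/2)*9 = 9*sqrt(401)/2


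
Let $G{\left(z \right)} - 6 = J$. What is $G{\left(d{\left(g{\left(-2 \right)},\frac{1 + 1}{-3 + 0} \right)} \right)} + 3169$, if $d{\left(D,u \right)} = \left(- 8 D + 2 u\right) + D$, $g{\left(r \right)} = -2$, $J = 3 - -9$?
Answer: $3187$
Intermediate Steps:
$J = 12$ ($J = 3 + 9 = 12$)
$d{\left(D,u \right)} = - 7 D + 2 u$
$G{\left(z \right)} = 18$ ($G{\left(z \right)} = 6 + 12 = 18$)
$G{\left(d{\left(g{\left(-2 \right)},\frac{1 + 1}{-3 + 0} \right)} \right)} + 3169 = 18 + 3169 = 3187$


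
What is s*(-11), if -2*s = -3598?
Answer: -19789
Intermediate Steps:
s = 1799 (s = -½*(-3598) = 1799)
s*(-11) = 1799*(-11) = -19789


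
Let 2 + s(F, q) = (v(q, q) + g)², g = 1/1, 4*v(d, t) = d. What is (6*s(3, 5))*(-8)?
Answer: -147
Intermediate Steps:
v(d, t) = d/4
g = 1
s(F, q) = -2 + (1 + q/4)² (s(F, q) = -2 + (q/4 + 1)² = -2 + (1 + q/4)²)
(6*s(3, 5))*(-8) = (6*(-2 + (4 + 5)²/16))*(-8) = (6*(-2 + (1/16)*9²))*(-8) = (6*(-2 + (1/16)*81))*(-8) = (6*(-2 + 81/16))*(-8) = (6*(49/16))*(-8) = (147/8)*(-8) = -147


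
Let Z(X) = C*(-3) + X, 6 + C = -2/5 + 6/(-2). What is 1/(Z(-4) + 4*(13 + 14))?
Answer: 5/661 ≈ 0.0075643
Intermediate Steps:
C = -47/5 (C = -6 + (-2/5 + 6/(-2)) = -6 + (-2*⅕ + 6*(-½)) = -6 + (-⅖ - 3) = -6 - 17/5 = -47/5 ≈ -9.4000)
Z(X) = 141/5 + X (Z(X) = -47/5*(-3) + X = 141/5 + X)
1/(Z(-4) + 4*(13 + 14)) = 1/((141/5 - 4) + 4*(13 + 14)) = 1/(121/5 + 4*27) = 1/(121/5 + 108) = 1/(661/5) = 5/661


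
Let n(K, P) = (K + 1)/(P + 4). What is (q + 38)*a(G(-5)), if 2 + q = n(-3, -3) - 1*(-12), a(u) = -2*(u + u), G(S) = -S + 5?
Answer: -1840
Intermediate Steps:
G(S) = 5 - S
n(K, P) = (1 + K)/(4 + P)
a(u) = -4*u
q = 8 (q = -2 + ((1 - 3)/(4 - 3) - 1*(-12)) = -2 + (-2/1 + 12) = -2 + (1*(-2) + 12) = -2 + (-2 + 12) = -2 + 10 = 8)
(q + 38)*a(G(-5)) = (8 + 38)*(-4*(5 - 1*(-5))) = 46*(-4*(5 + 5)) = 46*(-4*10) = 46*(-40) = -1840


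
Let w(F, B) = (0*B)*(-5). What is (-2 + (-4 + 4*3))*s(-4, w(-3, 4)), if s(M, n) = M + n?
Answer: -24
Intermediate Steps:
w(F, B) = 0 (w(F, B) = 0*(-5) = 0)
(-2 + (-4 + 4*3))*s(-4, w(-3, 4)) = (-2 + (-4 + 4*3))*(-4 + 0) = (-2 + (-4 + 12))*(-4) = (-2 + 8)*(-4) = 6*(-4) = -24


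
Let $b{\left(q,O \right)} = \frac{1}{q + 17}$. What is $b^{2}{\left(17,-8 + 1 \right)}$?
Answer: $\frac{1}{1156} \approx 0.00086505$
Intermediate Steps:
$b{\left(q,O \right)} = \frac{1}{17 + q}$
$b^{2}{\left(17,-8 + 1 \right)} = \left(\frac{1}{17 + 17}\right)^{2} = \left(\frac{1}{34}\right)^{2} = \frac{1}{1156}$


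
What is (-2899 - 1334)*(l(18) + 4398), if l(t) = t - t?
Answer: -18616734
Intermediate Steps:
l(t) = 0
(-2899 - 1334)*(l(18) + 4398) = (-2899 - 1334)*(0 + 4398) = -4233*4398 = -18616734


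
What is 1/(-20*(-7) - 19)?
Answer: 1/121 ≈ 0.0082645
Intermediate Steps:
1/(-20*(-7) - 19) = 1/(140 - 19) = 1/121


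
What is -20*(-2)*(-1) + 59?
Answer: 19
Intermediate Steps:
-20*(-2)*(-1) + 59 = 40*(-1) + 59 = -40 + 59 = 19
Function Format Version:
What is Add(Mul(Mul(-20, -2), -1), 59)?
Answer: 19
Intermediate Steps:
Add(Mul(Mul(-20, -2), -1), 59) = Add(Mul(40, -1), 59) = Add(-40, 59) = 19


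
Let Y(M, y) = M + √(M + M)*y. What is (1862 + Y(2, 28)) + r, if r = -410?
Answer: 1510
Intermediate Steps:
Y(M, y) = M + y*√2*√M (Y(M, y) = M + √(2*M)*y = M + (√2*√M)*y = M + y*√2*√M)
(1862 + Y(2, 28)) + r = (1862 + (2 + 28*√2*√2)) - 410 = (1862 + (2 + 56)) - 410 = (1862 + 58) - 410 = 1920 - 410 = 1510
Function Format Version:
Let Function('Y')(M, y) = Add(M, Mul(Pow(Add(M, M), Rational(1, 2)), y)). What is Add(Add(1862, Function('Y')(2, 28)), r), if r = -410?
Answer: 1510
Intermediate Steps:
Function('Y')(M, y) = Add(M, Mul(y, Pow(2, Rational(1, 2)), Pow(M, Rational(1, 2)))) (Function('Y')(M, y) = Add(M, Mul(Pow(Mul(2, M), Rational(1, 2)), y)) = Add(M, Mul(Mul(Pow(2, Rational(1, 2)), Pow(M, Rational(1, 2))), y)) = Add(M, Mul(y, Pow(2, Rational(1, 2)), Pow(M, Rational(1, 2)))))
Add(Add(1862, Function('Y')(2, 28)), r) = Add(Add(1862, Add(2, Mul(28, Pow(2, Rational(1, 2)), Pow(2, Rational(1, 2))))), -410) = Add(Add(1862, Add(2, 56)), -410) = Add(Add(1862, 58), -410) = Add(1920, -410) = 1510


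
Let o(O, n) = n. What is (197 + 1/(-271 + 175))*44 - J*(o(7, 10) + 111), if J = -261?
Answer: 965965/24 ≈ 40249.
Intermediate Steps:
(197 + 1/(-271 + 175))*44 - J*(o(7, 10) + 111) = (197 + 1/(-271 + 175))*44 - (-261)*(10 + 111) = (197 + 1/(-96))*44 - (-261)*121 = (197 - 1/96)*44 - 1*(-31581) = (18911/96)*44 + 31581 = 208021/24 + 31581 = 965965/24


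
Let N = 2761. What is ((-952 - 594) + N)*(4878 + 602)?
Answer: 6658200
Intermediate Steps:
((-952 - 594) + N)*(4878 + 602) = ((-952 - 594) + 2761)*(4878 + 602) = (-1546 + 2761)*5480 = 1215*5480 = 6658200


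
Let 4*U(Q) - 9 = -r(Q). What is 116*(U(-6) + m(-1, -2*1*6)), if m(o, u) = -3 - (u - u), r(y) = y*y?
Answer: -1131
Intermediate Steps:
r(y) = y²
U(Q) = 9/4 - Q²/4 (U(Q) = 9/4 + (-Q²)/4 = 9/4 - Q²/4)
m(o, u) = -3 (m(o, u) = -3 - 1*0 = -3 + 0 = -3)
116*(U(-6) + m(-1, -2*1*6)) = 116*((9/4 - ¼*(-6)²) - 3) = 116*((9/4 - ¼*36) - 3) = 116*((9/4 - 9) - 3) = 116*(-27/4 - 3) = 116*(-39/4) = -1131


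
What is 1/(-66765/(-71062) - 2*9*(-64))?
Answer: 71062/81930189 ≈ 0.00086735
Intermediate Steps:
1/(-66765/(-71062) - 2*9*(-64)) = 1/(-66765*(-1/71062) - 18*(-64)) = 1/(66765/71062 + 1152) = 1/(81930189/71062) = 71062/81930189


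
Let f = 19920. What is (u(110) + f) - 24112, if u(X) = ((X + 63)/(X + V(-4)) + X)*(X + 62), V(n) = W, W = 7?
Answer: 1752932/117 ≈ 14982.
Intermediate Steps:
V(n) = 7
u(X) = (62 + X)*(X + (63 + X)/(7 + X)) (u(X) = ((X + 63)/(X + 7) + X)*(X + 62) = ((63 + X)/(7 + X) + X)*(62 + X) = (X + (63 + X)/(7 + X))*(62 + X) = (62 + X)*(X + (63 + X)/(7 + X)))
(u(110) + f) - 24112 = ((3906 + 110³ + 70*110² + 559*110)/(7 + 110) + 19920) - 24112 = ((3906 + 1331000 + 70*12100 + 61490)/117 + 19920) - 24112 = ((3906 + 1331000 + 847000 + 61490)/117 + 19920) - 24112 = ((1/117)*2243396 + 19920) - 24112 = (2243396/117 + 19920) - 24112 = 4574036/117 - 24112 = 1752932/117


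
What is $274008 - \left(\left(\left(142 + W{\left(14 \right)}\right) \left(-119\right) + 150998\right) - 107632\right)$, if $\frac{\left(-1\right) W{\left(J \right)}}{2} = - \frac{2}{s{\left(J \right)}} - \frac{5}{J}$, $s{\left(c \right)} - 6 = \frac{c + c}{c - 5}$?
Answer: $\frac{10154767}{41} \approx 2.4768 \cdot 10^{5}$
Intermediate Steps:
$s{\left(c \right)} = 6 + \frac{2 c}{-5 + c}$ ($s{\left(c \right)} = 6 + \frac{c + c}{c - 5} = 6 + \frac{2 c}{-5 + c}$)
$W{\left(J \right)} = \frac{10}{J} + \frac{2 \left(-5 + J\right)}{-15 + 4 J}$ ($W{\left(J \right)} = - 2 \left(- \frac{2}{2 \frac{1}{-5 + J} \left(-15 + 4 J\right)} - \frac{5}{J}\right) = - 2 \left(- 2 \frac{-5 + J}{2 \left(-15 + 4 J\right)} - \frac{5}{J}\right) = - 2 \left(- \frac{-5 + J}{-15 + 4 J} - \frac{5}{J}\right) = - 2 \left(- \frac{5}{J} - \frac{-5 + J}{-15 + 4 J}\right) = \frac{10}{J} + \frac{2 \left(-5 + J\right)}{-15 + 4 J}$)
$274008 - \left(\left(\left(142 + W{\left(14 \right)}\right) \left(-119\right) + 150998\right) - 107632\right) = 274008 - \left(\left(\left(142 + \frac{2 \left(-75 + 14^{2} + 15 \cdot 14\right)}{14 \left(-15 + 4 \cdot 14\right)}\right) \left(-119\right) + 150998\right) - 107632\right) = 274008 - \left(\left(\left(142 + 2 \cdot \frac{1}{14} \frac{1}{-15 + 56} \left(-75 + 196 + 210\right)\right) \left(-119\right) + 150998\right) - 107632\right) = 274008 - \left(\left(\left(142 + 2 \cdot \frac{1}{14} \cdot \frac{1}{41} \cdot 331\right) \left(-119\right) + 150998\right) - 107632\right) = 274008 - \left(\left(\left(142 + \frac{331}{287}\right) \left(-119\right) + 150998\right) - 107632\right) = 274008 - \left(\left(\frac{41085}{287} \left(-119\right) + 150998\right) - 107632\right) = 274008 - \left(\left(- \frac{698445}{41} + 150998\right) - 107632\right) = 274008 - \left(\frac{5492473}{41} - 107632\right) = 274008 - \frac{1079561}{41} = \frac{10154767}{41}$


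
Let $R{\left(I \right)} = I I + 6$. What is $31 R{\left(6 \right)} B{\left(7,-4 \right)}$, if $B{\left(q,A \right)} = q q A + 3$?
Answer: $-251286$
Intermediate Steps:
$B{\left(q,A \right)} = 3 + A q^{2}$ ($B{\left(q,A \right)} = q^{2} A + 3 = A q^{2} + 3 = 3 + A q^{2}$)
$R{\left(I \right)} = 6 + I^{2}$ ($R{\left(I \right)} = I^{2} + 6 = 6 + I^{2}$)
$31 R{\left(6 \right)} B{\left(7,-4 \right)} = 31 \left(6 + 6^{2}\right) \left(3 - 4 \cdot 7^{2}\right) = 31 \left(6 + 36\right) \left(3 - 196\right) = 31 \cdot 42 \left(3 - 196\right) = 1302 \left(-193\right) = -251286$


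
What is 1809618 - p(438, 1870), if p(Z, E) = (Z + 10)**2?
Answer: 1608914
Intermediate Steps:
p(Z, E) = (10 + Z)**2
1809618 - p(438, 1870) = 1809618 - (10 + 438)**2 = 1809618 - 1*448**2 = 1809618 - 1*200704 = 1809618 - 200704 = 1608914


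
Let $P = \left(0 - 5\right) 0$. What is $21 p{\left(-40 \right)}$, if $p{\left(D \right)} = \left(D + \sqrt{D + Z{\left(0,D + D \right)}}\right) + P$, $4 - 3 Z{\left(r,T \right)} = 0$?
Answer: $-840 + 14 i \sqrt{87} \approx -840.0 + 130.58 i$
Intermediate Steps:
$Z{\left(r,T \right)} = \frac{4}{3}$ ($Z{\left(r,T \right)} = \frac{4}{3} - 0 = \frac{4}{3} + 0 = \frac{4}{3}$)
$P = 0$ ($P = \left(-5\right) 0 = 0$)
$p{\left(D \right)} = D + \sqrt{\frac{4}{3} + D}$ ($p{\left(D \right)} = \left(D + \sqrt{D + \frac{4}{3}}\right) + 0 = \left(D + \sqrt{\frac{4}{3} + D}\right) + 0 = D + \sqrt{\frac{4}{3} + D}$)
$21 p{\left(-40 \right)} = 21 \left(-40 + \frac{\sqrt{12 + 9 \left(-40\right)}}{3}\right) = 21 \left(-40 + \frac{\sqrt{12 - 360}}{3}\right) = 21 \left(-40 + \frac{\sqrt{-348}}{3}\right) = 21 \left(-40 + \frac{2 i \sqrt{87}}{3}\right) = -840 + 14 i \sqrt{87}$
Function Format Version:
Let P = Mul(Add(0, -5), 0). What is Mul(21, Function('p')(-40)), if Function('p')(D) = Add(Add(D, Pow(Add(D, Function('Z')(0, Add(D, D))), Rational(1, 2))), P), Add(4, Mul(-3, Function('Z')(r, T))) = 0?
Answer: Add(-840, Mul(14, I, Pow(87, Rational(1, 2)))) ≈ Add(-840.00, Mul(130.58, I))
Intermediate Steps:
Function('Z')(r, T) = Rational(4, 3) (Function('Z')(r, T) = Add(Rational(4, 3), Mul(Rational(-1, 3), 0)) = Add(Rational(4, 3), 0) = Rational(4, 3))
P = 0 (P = Mul(-5, 0) = 0)
Function('p')(D) = Add(D, Pow(Add(Rational(4, 3), D), Rational(1, 2))) (Function('p')(D) = Add(Add(D, Pow(Add(D, Rational(4, 3)), Rational(1, 2))), 0) = Add(Add(D, Pow(Add(Rational(4, 3), D), Rational(1, 2))), 0) = Add(D, Pow(Add(Rational(4, 3), D), Rational(1, 2))))
Mul(21, Function('p')(-40)) = Mul(21, Add(-40, Mul(Rational(1, 3), Pow(Add(12, Mul(9, -40)), Rational(1, 2))))) = Mul(21, Add(-40, Mul(Rational(1, 3), Pow(Add(12, -360), Rational(1, 2))))) = Mul(21, Add(-40, Mul(Rational(1, 3), Pow(-348, Rational(1, 2))))) = Mul(21, Add(-40, Mul(Rational(1, 3), Mul(2, I, Pow(87, Rational(1, 2)))))) = Mul(21, Add(-40, Mul(Rational(2, 3), I, Pow(87, Rational(1, 2))))) = Add(-840, Mul(14, I, Pow(87, Rational(1, 2))))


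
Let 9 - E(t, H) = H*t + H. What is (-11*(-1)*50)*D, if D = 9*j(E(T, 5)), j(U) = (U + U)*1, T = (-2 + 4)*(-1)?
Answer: 138600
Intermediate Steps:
T = -2 (T = 2*(-1) = -2)
E(t, H) = 9 - H - H*t (E(t, H) = 9 - (H*t + H) = 9 - (H + H*t) = 9 + (-H - H*t) = 9 - H - H*t)
j(U) = 2*U (j(U) = (2*U)*1 = 2*U)
D = 252 (D = 9*(2*(9 - 1*5 - 1*5*(-2))) = 9*(2*(9 - 5 + 10)) = 9*(2*14) = 9*28 = 252)
(-11*(-1)*50)*D = (-11*(-1)*50)*252 = (11*50)*252 = 550*252 = 138600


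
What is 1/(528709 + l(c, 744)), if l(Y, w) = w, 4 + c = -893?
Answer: 1/529453 ≈ 1.8887e-6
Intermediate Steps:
c = -897 (c = -4 - 893 = -897)
1/(528709 + l(c, 744)) = 1/(528709 + 744) = 1/529453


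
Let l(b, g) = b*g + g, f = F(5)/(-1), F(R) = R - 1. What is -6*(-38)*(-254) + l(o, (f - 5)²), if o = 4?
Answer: -57507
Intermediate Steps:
F(R) = -1 + R
f = -4 (f = (-1 + 5)/(-1) = 4*(-1) = -4)
l(b, g) = g + b*g
-6*(-38)*(-254) + l(o, (f - 5)²) = -6*(-38)*(-254) + (-4 - 5)²*(1 + 4) = 228*(-254) + (-9)²*5 = -57912 + 81*5 = -57912 + 405 = -57507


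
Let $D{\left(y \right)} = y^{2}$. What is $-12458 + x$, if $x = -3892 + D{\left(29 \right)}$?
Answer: $-15509$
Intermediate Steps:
$x = -3051$ ($x = -3892 + 29^{2} = -3892 + 841 = -3051$)
$-12458 + x = -12458 - 3051 = -15509$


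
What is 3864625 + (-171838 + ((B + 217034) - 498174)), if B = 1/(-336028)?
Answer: 1146408918115/336028 ≈ 3.4116e+6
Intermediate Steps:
B = -1/336028 ≈ -2.9759e-6
3864625 + (-171838 + ((B + 217034) - 498174)) = 3864625 + (-171838 + ((-1/336028 + 217034) - 498174)) = 3864625 + (-171838 + (72929500951/336028 - 498174)) = 3864625 + (-171838 - 94470911921/336028) = 3864625 - 152213291385/336028 = 1146408918115/336028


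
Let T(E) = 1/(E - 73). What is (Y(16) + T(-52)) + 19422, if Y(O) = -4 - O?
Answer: 2425249/125 ≈ 19402.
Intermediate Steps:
T(E) = 1/(-73 + E)
(Y(16) + T(-52)) + 19422 = ((-4 - 1*16) + 1/(-73 - 52)) + 19422 = ((-4 - 16) + 1/(-125)) + 19422 = (-20 - 1/125) + 19422 = -2501/125 + 19422 = 2425249/125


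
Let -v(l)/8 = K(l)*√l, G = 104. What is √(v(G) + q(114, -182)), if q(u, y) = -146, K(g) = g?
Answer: √(-146 - 1664*√26) ≈ 92.902*I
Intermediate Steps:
v(l) = -8*l^(3/2) (v(l) = -8*l*√l = -8*l^(3/2))
√(v(G) + q(114, -182)) = √(-1664*√26 - 146) = √(-146 - 1664*√26)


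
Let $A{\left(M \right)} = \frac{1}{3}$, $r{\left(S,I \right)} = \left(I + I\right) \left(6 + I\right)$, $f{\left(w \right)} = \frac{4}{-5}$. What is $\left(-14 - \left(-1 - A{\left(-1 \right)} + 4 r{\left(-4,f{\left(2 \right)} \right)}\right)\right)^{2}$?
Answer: $\frac{2390116}{5625} \approx 424.91$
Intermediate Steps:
$f{\left(w \right)} = - \frac{4}{5}$ ($f{\left(w \right)} = 4 \left(- \frac{1}{5}\right) = - \frac{4}{5}$)
$r{\left(S,I \right)} = 2 I \left(6 + I\right)$
$A{\left(M \right)} = \frac{1}{3}$
$\left(-14 - \left(-1 - A{\left(-1 \right)} + 4 r{\left(-4,f{\left(2 \right)} \right)}\right)\right)^{2} = \left(-14 + \left(- 4 \cdot 2 \left(- \frac{4}{5}\right) \left(6 - \frac{4}{5}\right) + \left(\frac{1}{3} - -1\right)\right)\right)^{2} = \left(-14 + \left(- 4 \cdot 2 \left(- \frac{4}{5}\right) \frac{26}{5} + \left(\frac{1}{3} + 1\right)\right)\right)^{2} = \left(-14 + \left(\left(-4\right) \left(- \frac{208}{25}\right) + \frac{4}{3}\right)\right)^{2} = \left(-14 + \left(\frac{832}{25} + \frac{4}{3}\right)\right)^{2} = \left(-14 + \frac{2596}{75}\right)^{2} = \left(\frac{1546}{75}\right)^{2} = \frac{2390116}{5625}$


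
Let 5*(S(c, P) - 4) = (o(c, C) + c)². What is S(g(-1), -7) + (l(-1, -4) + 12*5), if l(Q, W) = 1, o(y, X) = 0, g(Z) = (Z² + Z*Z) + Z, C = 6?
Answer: 326/5 ≈ 65.200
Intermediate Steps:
g(Z) = Z + 2*Z² (g(Z) = (Z² + Z²) + Z = 2*Z² + Z = Z + 2*Z²)
S(c, P) = 4 + c²/5 (S(c, P) = 4 + (0 + c)²/5 = 4 + c²/5)
S(g(-1), -7) + (l(-1, -4) + 12*5) = (4 + (-(1 + 2*(-1)))²/5) + (1 + 12*5) = (4 + (-(1 - 2))²/5) + (1 + 60) = (4 + (-1*(-1))²/5) + 61 = (4 + (⅕)*1²) + 61 = (4 + (⅕)*1) + 61 = (4 + ⅕) + 61 = 21/5 + 61 = 326/5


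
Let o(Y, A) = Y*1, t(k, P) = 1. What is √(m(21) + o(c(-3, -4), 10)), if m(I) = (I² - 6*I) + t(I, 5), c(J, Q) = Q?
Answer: 2*√78 ≈ 17.664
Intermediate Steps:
o(Y, A) = Y
m(I) = 1 + I² - 6*I (m(I) = (I² - 6*I) + 1 = 1 + I² - 6*I)
√(m(21) + o(c(-3, -4), 10)) = √((1 + 21² - 6*21) - 4) = √((1 + 441 - 126) - 4) = √(316 - 4) = √312 = 2*√78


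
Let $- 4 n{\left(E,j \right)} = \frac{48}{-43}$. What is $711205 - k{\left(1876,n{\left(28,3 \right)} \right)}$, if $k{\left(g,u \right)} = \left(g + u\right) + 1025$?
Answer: $\frac{30457060}{43} \approx 7.083 \cdot 10^{5}$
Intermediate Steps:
$n{\left(E,j \right)} = \frac{12}{43}$ ($n{\left(E,j \right)} = - \frac{48 \frac{1}{-43}}{4} = - \frac{48 \left(- \frac{1}{43}\right)}{4} = \left(- \frac{1}{4}\right) \left(- \frac{48}{43}\right) = \frac{12}{43}$)
$k{\left(g,u \right)} = 1025 + g + u$
$711205 - k{\left(1876,n{\left(28,3 \right)} \right)} = 711205 - \left(1025 + 1876 + \frac{12}{43}\right) = 711205 - \frac{124755}{43} = \frac{30457060}{43}$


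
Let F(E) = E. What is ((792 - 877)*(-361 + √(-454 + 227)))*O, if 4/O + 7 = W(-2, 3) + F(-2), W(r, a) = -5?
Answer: -61370/7 + 170*I*√227/7 ≈ -8767.1 + 365.9*I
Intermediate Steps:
O = -2/7 (O = 4/(-7 + (-5 - 2)) = 4/(-7 - 7) = 4/(-14) = 4*(-1/14) = -2/7 ≈ -0.28571)
((792 - 877)*(-361 + √(-454 + 227)))*O = ((792 - 877)*(-361 + √(-454 + 227)))*(-2/7) = -85*(-361 + √(-227))*(-2/7) = -85*(-361 + I*√227)*(-2/7) = (30685 - 85*I*√227)*(-2/7) = -61370/7 + 170*I*√227/7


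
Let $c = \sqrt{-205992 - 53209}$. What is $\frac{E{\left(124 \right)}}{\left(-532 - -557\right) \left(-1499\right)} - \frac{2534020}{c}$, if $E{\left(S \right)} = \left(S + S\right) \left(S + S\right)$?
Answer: $- \frac{61504}{37475} + \frac{2534020 i \sqrt{259201}}{259201} \approx -1.6412 + 4977.3 i$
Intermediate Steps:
$c = i \sqrt{259201}$ ($c = \sqrt{-259201} = i \sqrt{259201} \approx 509.12 i$)
$E{\left(S \right)} = 4 S^{2}$ ($E{\left(S \right)} = 2 S 2 S = 4 S^{2}$)
$\frac{E{\left(124 \right)}}{\left(-532 - -557\right) \left(-1499\right)} - \frac{2534020}{c} = \frac{4 \cdot 124^{2}}{\left(-532 - -557\right) \left(-1499\right)} - \frac{2534020}{i \sqrt{259201}} = \frac{4 \cdot 15376}{\left(-532 + 557\right) \left(-1499\right)} - 2534020 \left(- \frac{i \sqrt{259201}}{259201}\right) = \frac{61504}{25 \left(-1499\right)} + \frac{2534020 i \sqrt{259201}}{259201} = \frac{61504}{-37475} + \frac{2534020 i \sqrt{259201}}{259201} = 61504 \left(- \frac{1}{37475}\right) + \frac{2534020 i \sqrt{259201}}{259201} = - \frac{61504}{37475} + \frac{2534020 i \sqrt{259201}}{259201}$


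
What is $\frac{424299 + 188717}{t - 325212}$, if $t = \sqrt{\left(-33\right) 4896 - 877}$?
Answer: $- \frac{199360159392}{105763007389} - \frac{613016 i \sqrt{162445}}{105763007389} \approx -1.885 - 0.0023361 i$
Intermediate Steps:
$t = i \sqrt{162445}$ ($t = \sqrt{-161568 - 877} = \sqrt{-162445} = i \sqrt{162445} \approx 403.04 i$)
$\frac{424299 + 188717}{t - 325212} = \frac{424299 + 188717}{i \sqrt{162445} - 325212} = \frac{613016}{-325212 + i \sqrt{162445}}$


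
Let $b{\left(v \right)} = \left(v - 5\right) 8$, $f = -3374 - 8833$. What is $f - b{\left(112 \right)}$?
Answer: $-13063$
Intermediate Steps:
$f = -12207$
$b{\left(v \right)} = -40 + 8 v$ ($b{\left(v \right)} = \left(-5 + v\right) 8 = -40 + 8 v$)
$f - b{\left(112 \right)} = -12207 - \left(-40 + 8 \cdot 112\right) = -12207 - \left(-40 + 896\right) = -12207 - 856 = -13063$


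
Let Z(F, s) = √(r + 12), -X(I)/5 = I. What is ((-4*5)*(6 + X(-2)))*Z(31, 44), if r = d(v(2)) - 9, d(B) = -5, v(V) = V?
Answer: -320*I*√2 ≈ -452.55*I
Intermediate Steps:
X(I) = -5*I
r = -14 (r = -5 - 9 = -14)
Z(F, s) = I*√2 (Z(F, s) = √(-14 + 12) = √(-2) = I*√2)
((-4*5)*(6 + X(-2)))*Z(31, 44) = ((-4*5)*(6 - 5*(-2)))*(I*√2) = (-20*(6 + 10))*(I*√2) = (-20*16)*(I*√2) = -320*I*√2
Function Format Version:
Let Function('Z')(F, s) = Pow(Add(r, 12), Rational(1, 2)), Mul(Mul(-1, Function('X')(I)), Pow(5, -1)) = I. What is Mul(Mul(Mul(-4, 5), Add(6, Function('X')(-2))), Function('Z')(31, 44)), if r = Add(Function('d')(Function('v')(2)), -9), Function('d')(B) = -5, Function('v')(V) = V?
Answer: Mul(-320, I, Pow(2, Rational(1, 2))) ≈ Mul(-452.55, I)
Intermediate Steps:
Function('X')(I) = Mul(-5, I)
r = -14 (r = Add(-5, -9) = -14)
Function('Z')(F, s) = Mul(I, Pow(2, Rational(1, 2))) (Function('Z')(F, s) = Pow(Add(-14, 12), Rational(1, 2)) = Pow(-2, Rational(1, 2)) = Mul(I, Pow(2, Rational(1, 2))))
Mul(Mul(Mul(-4, 5), Add(6, Function('X')(-2))), Function('Z')(31, 44)) = Mul(Mul(Mul(-4, 5), Add(6, Mul(-5, -2))), Mul(I, Pow(2, Rational(1, 2)))) = Mul(Mul(-20, Add(6, 10)), Mul(I, Pow(2, Rational(1, 2)))) = Mul(Mul(-20, 16), Mul(I, Pow(2, Rational(1, 2)))) = Mul(-320, Mul(I, Pow(2, Rational(1, 2)))) = Mul(-320, I, Pow(2, Rational(1, 2)))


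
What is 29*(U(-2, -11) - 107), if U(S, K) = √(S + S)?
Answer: -3103 + 58*I ≈ -3103.0 + 58.0*I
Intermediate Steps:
U(S, K) = √2*√S (U(S, K) = √(2*S) = √2*√S)
29*(U(-2, -11) - 107) = 29*(√2*√(-2) - 107) = 29*(√2*(I*√2) - 107) = 29*(2*I - 107) = 29*(-107 + 2*I) = -3103 + 58*I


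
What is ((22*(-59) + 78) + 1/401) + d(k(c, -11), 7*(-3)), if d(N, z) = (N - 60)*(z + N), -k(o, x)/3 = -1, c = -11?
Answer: -77793/401 ≈ -194.00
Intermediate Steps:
k(o, x) = 3 (k(o, x) = -3*(-1) = 3)
d(N, z) = (-60 + N)*(N + z)
((22*(-59) + 78) + 1/401) + d(k(c, -11), 7*(-3)) = ((22*(-59) + 78) + 1/401) + (3² - 60*3 - 420*(-3) + 3*(7*(-3))) = ((-1298 + 78) + 1/401) + (9 - 180 - 60*(-21) + 3*(-21)) = (-1220 + 1/401) + (9 - 180 + 1260 - 63) = -489219/401 + 1026 = -77793/401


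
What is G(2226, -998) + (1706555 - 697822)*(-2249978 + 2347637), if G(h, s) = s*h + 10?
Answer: 98509634509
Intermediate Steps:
G(h, s) = 10 + h*s (G(h, s) = h*s + 10 = 10 + h*s)
G(2226, -998) + (1706555 - 697822)*(-2249978 + 2347637) = (10 + 2226*(-998)) + (1706555 - 697822)*(-2249978 + 2347637) = (10 - 2221548) + 1008733*97659 = -2221538 + 98511856047 = 98509634509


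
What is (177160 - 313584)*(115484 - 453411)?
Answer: 46101353048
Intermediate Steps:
(177160 - 313584)*(115484 - 453411) = -136424*(-337927) = 46101353048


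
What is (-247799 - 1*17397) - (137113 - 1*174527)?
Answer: -227782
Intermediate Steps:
(-247799 - 1*17397) - (137113 - 1*174527) = (-247799 - 17397) - (137113 - 174527) = -265196 - 1*(-37414) = -265196 + 37414 = -227782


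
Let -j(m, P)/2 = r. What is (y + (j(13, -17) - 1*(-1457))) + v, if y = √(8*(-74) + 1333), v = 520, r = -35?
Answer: 2047 + √741 ≈ 2074.2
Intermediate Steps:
j(m, P) = 70 (j(m, P) = -2*(-35) = 70)
y = √741 (y = √(-592 + 1333) = √741 ≈ 27.221)
(y + (j(13, -17) - 1*(-1457))) + v = (√741 + (70 - 1*(-1457))) + 520 = (√741 + (70 + 1457)) + 520 = (√741 + 1527) + 520 = (1527 + √741) + 520 = 2047 + √741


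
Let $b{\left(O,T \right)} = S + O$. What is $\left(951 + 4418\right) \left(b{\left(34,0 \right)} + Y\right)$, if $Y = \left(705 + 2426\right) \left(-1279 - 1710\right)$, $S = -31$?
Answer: $-50246087164$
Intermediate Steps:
$b{\left(O,T \right)} = -31 + O$
$Y = -9358559$ ($Y = 3131 \left(-2989\right) = -9358559$)
$\left(951 + 4418\right) \left(b{\left(34,0 \right)} + Y\right) = \left(951 + 4418\right) \left(\left(-31 + 34\right) - 9358559\right) = 5369 \left(3 - 9358559\right) = 5369 \left(-9358556\right) = -50246087164$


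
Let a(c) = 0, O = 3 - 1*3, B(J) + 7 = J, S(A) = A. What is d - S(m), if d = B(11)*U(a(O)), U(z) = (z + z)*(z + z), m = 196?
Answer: -196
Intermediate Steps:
B(J) = -7 + J
O = 0 (O = 3 - 3 = 0)
U(z) = 4*z² (U(z) = (2*z)*(2*z) = 4*z²)
d = 0 (d = (-7 + 11)*(4*0²) = 4*(4*0) = 4*0 = 0)
d - S(m) = 0 - 1*196 = 0 - 196 = -196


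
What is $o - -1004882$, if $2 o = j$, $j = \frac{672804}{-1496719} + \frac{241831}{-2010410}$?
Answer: $\frac{6047416035015587431}{6018037689580} \approx 1.0049 \cdot 10^{6}$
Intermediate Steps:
$j = - \frac{1714564942129}{3009018844790}$ ($j = 672804 \left(- \frac{1}{1496719}\right) + 241831 \left(- \frac{1}{2010410}\right) = - \frac{672804}{1496719} - \frac{241831}{2010410} = - \frac{1714564942129}{3009018844790} \approx -0.56981$)
$o = - \frac{1714564942129}{6018037689580}$ ($o = \frac{1}{2} \left(- \frac{1714564942129}{3009018844790}\right) = - \frac{1714564942129}{6018037689580} \approx -0.2849$)
$o - -1004882 = - \frac{1714564942129}{6018037689580} - -1004882 = - \frac{1714564942129}{6018037689580} + 1004882 = \frac{6047416035015587431}{6018037689580}$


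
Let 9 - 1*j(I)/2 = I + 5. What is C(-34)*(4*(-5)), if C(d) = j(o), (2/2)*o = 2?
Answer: -80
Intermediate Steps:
o = 2
j(I) = 8 - 2*I (j(I) = 18 - 2*(I + 5) = 18 - 2*(5 + I) = 18 + (-10 - 2*I) = 8 - 2*I)
C(d) = 4 (C(d) = 8 - 2*2 = 8 - 4 = 4)
C(-34)*(4*(-5)) = 4*(4*(-5)) = 4*(-20) = -80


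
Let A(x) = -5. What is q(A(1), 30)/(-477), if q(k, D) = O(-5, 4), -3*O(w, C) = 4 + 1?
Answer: 5/1431 ≈ 0.0034941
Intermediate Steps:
O(w, C) = -5/3 (O(w, C) = -(4 + 1)/3 = -⅓*5 = -5/3)
q(k, D) = -5/3
q(A(1), 30)/(-477) = -5/3/(-477) = -5/3*(-1/477) = 5/1431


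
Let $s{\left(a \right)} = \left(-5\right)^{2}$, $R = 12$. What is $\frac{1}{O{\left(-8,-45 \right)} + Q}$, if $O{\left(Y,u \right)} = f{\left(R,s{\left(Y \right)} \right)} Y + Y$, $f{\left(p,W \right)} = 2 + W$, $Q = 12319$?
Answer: $\frac{1}{12095} \approx 8.2679 \cdot 10^{-5}$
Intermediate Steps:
$s{\left(a \right)} = 25$
$O{\left(Y,u \right)} = 28 Y$ ($O{\left(Y,u \right)} = \left(2 + 25\right) Y + Y = 27 Y + Y = 28 Y$)
$\frac{1}{O{\left(-8,-45 \right)} + Q} = \frac{1}{28 \left(-8\right) + 12319} = \frac{1}{-224 + 12319} = \frac{1}{12095}$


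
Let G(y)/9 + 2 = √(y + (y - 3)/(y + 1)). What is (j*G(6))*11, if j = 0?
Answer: 0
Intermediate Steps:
G(y) = -18 + 9*√(y + (-3 + y)/(1 + y)) (G(y) = -18 + 9*√(y + (y - 3)/(y + 1)) = -18 + 9*√(y + (-3 + y)/(1 + y)))
(j*G(6))*11 = (0*(-18 + 9*√((-3 + 6 + 6*(1 + 6))/(1 + 6))))*11 = (0*(-18 + 9*√((-3 + 6 + 6*7)/7)))*11 = (0*(-18 + 9*√((-3 + 6 + 42)/7)))*11 = (0*(-18 + 9*√((⅐)*45)))*11 = (0*(-18 + 9*√(45/7)))*11 = (0*(-18 + 9*(3*√35/7)))*11 = (0*(-18 + 27*√35/7))*11 = 0*11 = 0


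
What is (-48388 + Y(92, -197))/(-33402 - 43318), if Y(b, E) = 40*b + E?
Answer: 1283/2192 ≈ 0.58531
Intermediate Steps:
Y(b, E) = E + 40*b
(-48388 + Y(92, -197))/(-33402 - 43318) = (-48388 + (-197 + 40*92))/(-33402 - 43318) = (-48388 + (-197 + 3680))/(-76720) = (-48388 + 3483)*(-1/76720) = -44905*(-1/76720) = 1283/2192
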